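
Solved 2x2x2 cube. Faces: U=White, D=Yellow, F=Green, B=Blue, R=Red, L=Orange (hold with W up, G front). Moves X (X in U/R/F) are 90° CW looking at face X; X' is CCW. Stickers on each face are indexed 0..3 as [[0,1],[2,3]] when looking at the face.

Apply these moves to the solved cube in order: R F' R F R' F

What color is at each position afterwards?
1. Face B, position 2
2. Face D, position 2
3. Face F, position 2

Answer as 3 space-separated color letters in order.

Answer: Y Y G

Derivation:
After move 1 (R): R=RRRR U=WGWG F=GYGY D=YBYB B=WBWB
After move 2 (F'): F=YYGG U=WGRR R=BRYR D=OOYB L=OGOW
After move 3 (R): R=YBRR U=WYRG F=YOGB D=OWYW B=RBGB
After move 4 (F): F=GYBO U=WYWG R=RBGR D=RYYW L=OOOW
After move 5 (R'): R=BRRG U=WGWR F=GYBG D=RYYO B=WBYB
After move 6 (F): F=BGGY U=WGWO R=WRRG D=RBYO L=OROY
Query 1: B[2] = Y
Query 2: D[2] = Y
Query 3: F[2] = G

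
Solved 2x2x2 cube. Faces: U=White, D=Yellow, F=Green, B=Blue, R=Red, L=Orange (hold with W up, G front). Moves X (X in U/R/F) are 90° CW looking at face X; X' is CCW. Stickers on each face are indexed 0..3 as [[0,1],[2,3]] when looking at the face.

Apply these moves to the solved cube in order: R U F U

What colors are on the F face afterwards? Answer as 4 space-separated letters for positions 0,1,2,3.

After move 1 (R): R=RRRR U=WGWG F=GYGY D=YBYB B=WBWB
After move 2 (U): U=WWGG F=RRGY R=WBRR B=OOWB L=GYOO
After move 3 (F): F=GRYR U=WWOY R=GBGR D=RWYB L=GYOB
After move 4 (U): U=OWYW F=GBYR R=OOGR B=GYWB L=GROB
Query: F face = GBYR

Answer: G B Y R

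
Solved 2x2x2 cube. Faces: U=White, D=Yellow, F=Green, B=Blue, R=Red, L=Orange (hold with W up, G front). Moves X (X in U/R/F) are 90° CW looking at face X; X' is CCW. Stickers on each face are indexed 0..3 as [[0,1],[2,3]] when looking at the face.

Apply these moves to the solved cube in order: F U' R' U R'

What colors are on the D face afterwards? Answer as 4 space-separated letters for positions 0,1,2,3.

Answer: R R Y O

Derivation:
After move 1 (F): F=GGGG U=WWOO R=WRWR D=RRYY L=OYOY
After move 2 (U'): U=WOWO F=OYGG R=GGWR B=WRBB L=BBOY
After move 3 (R'): R=GRGW U=WBWW F=OOGO D=RYYG B=YRRB
After move 4 (U): U=WWWB F=GRGO R=YRGW B=BBRB L=OOOY
After move 5 (R'): R=RWYG U=WRWB F=GWGB D=RRYO B=GBYB
Query: D face = RRYO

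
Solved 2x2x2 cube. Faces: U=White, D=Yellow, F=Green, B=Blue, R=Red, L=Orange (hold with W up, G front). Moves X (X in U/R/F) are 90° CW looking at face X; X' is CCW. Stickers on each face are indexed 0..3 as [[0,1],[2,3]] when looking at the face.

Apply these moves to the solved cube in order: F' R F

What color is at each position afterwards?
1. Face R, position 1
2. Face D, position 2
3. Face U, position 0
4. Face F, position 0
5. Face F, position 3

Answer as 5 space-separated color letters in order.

After move 1 (F'): F=GGGG U=WWRR R=YRYR D=OOYY L=OWOW
After move 2 (R): R=YYRR U=WGRG F=GOGY D=OBYB B=RBWB
After move 3 (F): F=GGYO U=WGWW R=RYGR D=RYYB L=OOOB
Query 1: R[1] = Y
Query 2: D[2] = Y
Query 3: U[0] = W
Query 4: F[0] = G
Query 5: F[3] = O

Answer: Y Y W G O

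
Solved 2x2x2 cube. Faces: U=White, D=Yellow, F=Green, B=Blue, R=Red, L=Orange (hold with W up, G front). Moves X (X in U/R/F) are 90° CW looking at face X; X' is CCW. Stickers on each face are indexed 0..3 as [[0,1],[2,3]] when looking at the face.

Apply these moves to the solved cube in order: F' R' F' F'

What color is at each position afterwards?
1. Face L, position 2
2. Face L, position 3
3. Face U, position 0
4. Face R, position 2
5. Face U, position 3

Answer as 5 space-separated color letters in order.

Answer: O R W W O

Derivation:
After move 1 (F'): F=GGGG U=WWRR R=YRYR D=OOYY L=OWOW
After move 2 (R'): R=RRYY U=WBRB F=GWGR D=OGYG B=YBOB
After move 3 (F'): F=WRGG U=WBRY R=GROY D=WWYG L=OBOR
After move 4 (F'): F=RGWG U=WBGO R=WRWY D=BRYG L=OYOR
Query 1: L[2] = O
Query 2: L[3] = R
Query 3: U[0] = W
Query 4: R[2] = W
Query 5: U[3] = O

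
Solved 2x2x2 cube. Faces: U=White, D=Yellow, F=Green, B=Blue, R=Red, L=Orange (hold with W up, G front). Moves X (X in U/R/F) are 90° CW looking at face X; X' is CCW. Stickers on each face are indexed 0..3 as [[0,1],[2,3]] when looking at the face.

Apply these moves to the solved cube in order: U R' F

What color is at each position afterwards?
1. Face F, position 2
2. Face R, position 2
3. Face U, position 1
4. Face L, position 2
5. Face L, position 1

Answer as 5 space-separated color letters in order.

After move 1 (U): U=WWWW F=RRGG R=BBRR B=OOBB L=GGOO
After move 2 (R'): R=BRBR U=WBWO F=RWGW D=YRYG B=YOYB
After move 3 (F): F=GRWW U=WBOG R=WROR D=BBYG L=GYOR
Query 1: F[2] = W
Query 2: R[2] = O
Query 3: U[1] = B
Query 4: L[2] = O
Query 5: L[1] = Y

Answer: W O B O Y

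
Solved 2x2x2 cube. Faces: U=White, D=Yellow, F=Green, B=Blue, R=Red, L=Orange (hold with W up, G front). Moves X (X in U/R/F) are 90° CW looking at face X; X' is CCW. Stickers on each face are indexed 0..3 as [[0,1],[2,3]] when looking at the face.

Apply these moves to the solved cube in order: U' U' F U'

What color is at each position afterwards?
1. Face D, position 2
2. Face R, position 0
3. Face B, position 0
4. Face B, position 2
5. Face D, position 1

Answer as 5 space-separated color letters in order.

Answer: Y G W B O

Derivation:
After move 1 (U'): U=WWWW F=OOGG R=GGRR B=RRBB L=BBOO
After move 2 (U'): U=WWWW F=BBGG R=OORR B=GGBB L=RROO
After move 3 (F): F=GBGB U=WWOR R=WOWR D=ROYY L=RYOY
After move 4 (U'): U=WRWO F=RYGB R=GBWR B=WOBB L=GGOY
Query 1: D[2] = Y
Query 2: R[0] = G
Query 3: B[0] = W
Query 4: B[2] = B
Query 5: D[1] = O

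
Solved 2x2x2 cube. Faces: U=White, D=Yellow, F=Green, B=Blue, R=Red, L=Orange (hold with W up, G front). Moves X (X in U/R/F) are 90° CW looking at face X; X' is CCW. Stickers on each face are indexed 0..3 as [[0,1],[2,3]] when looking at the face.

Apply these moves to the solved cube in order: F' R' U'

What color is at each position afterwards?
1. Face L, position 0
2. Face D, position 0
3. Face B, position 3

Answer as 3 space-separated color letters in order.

Answer: Y O B

Derivation:
After move 1 (F'): F=GGGG U=WWRR R=YRYR D=OOYY L=OWOW
After move 2 (R'): R=RRYY U=WBRB F=GWGR D=OGYG B=YBOB
After move 3 (U'): U=BBWR F=OWGR R=GWYY B=RROB L=YBOW
Query 1: L[0] = Y
Query 2: D[0] = O
Query 3: B[3] = B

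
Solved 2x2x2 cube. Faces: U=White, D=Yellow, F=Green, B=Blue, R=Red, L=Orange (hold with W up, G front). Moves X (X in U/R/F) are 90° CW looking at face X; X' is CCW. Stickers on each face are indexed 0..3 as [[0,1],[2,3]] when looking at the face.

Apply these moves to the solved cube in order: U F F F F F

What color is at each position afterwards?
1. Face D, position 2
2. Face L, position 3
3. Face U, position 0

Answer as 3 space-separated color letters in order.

After move 1 (U): U=WWWW F=RRGG R=BBRR B=OOBB L=GGOO
After move 2 (F): F=GRGR U=WWOG R=WBWR D=RBYY L=GYOY
After move 3 (F): F=GGRR U=WWYY R=OBGR D=WWYY L=GROB
After move 4 (F): F=RGRG U=WWBR R=YBYR D=GOYY L=GWOW
After move 5 (F): F=RRGG U=WWWW R=BBRR D=YYYY L=GGOO
After move 6 (F): F=GRGR U=WWOG R=WBWR D=RBYY L=GYOY
Query 1: D[2] = Y
Query 2: L[3] = Y
Query 3: U[0] = W

Answer: Y Y W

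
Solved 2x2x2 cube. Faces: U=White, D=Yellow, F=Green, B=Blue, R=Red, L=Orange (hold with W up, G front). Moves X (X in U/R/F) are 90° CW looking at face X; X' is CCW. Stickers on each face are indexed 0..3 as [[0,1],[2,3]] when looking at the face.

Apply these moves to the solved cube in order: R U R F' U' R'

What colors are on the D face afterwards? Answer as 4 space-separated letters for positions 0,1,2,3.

Answer: Y Y Y G

Derivation:
After move 1 (R): R=RRRR U=WGWG F=GYGY D=YBYB B=WBWB
After move 2 (U): U=WWGG F=RRGY R=WBRR B=OOWB L=GYOO
After move 3 (R): R=RWRB U=WRGY F=RBGB D=YWYO B=GOWB
After move 4 (F'): F=BBRG U=WRRR R=WWYB D=YOYO L=GYOG
After move 5 (U'): U=RRWR F=GYRG R=BBYB B=WWWB L=GOOG
After move 6 (R'): R=BBBY U=RWWW F=GRRR D=YYYG B=OWOB
Query: D face = YYYG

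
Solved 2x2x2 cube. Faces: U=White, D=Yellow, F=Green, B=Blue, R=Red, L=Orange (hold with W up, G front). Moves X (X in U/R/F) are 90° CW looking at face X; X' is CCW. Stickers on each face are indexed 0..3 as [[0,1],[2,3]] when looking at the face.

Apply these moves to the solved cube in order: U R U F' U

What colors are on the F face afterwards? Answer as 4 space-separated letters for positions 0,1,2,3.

Answer: B O R G

Derivation:
After move 1 (U): U=WWWW F=RRGG R=BBRR B=OOBB L=GGOO
After move 2 (R): R=RBRB U=WRWG F=RYGY D=YBYO B=WOWB
After move 3 (U): U=WWGR F=RBGY R=WORB B=GGWB L=RYOO
After move 4 (F'): F=BYRG U=WWWR R=BOYB D=YOYO L=RROG
After move 5 (U): U=WWRW F=BORG R=GGYB B=RRWB L=BYOG
Query: F face = BORG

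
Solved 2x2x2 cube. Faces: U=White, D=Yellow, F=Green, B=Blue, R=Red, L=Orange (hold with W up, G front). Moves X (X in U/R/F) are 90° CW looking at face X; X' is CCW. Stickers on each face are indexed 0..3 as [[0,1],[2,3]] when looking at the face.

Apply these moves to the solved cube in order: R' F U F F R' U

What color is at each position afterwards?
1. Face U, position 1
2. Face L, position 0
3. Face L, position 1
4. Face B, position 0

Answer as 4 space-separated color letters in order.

Answer: O W W G

Derivation:
After move 1 (R'): R=RRRR U=WBWB F=GWGW D=YGYG B=YBYB
After move 2 (F): F=GGWW U=WBOO R=WRBR D=RRYG L=OYOG
After move 3 (U): U=OWOB F=WRWW R=YBBR B=OYYB L=GGOG
After move 4 (F): F=WWWR U=OWGG R=OBBR D=BYYG L=GROR
After move 5 (F): F=WWRW U=OWRR R=GBGR D=BOYG L=GBOY
After move 6 (R'): R=BRGG U=OYRO F=WWRR D=BWYW B=GYOB
After move 7 (U): U=ROOY F=BRRR R=GYGG B=GBOB L=WWOY
Query 1: U[1] = O
Query 2: L[0] = W
Query 3: L[1] = W
Query 4: B[0] = G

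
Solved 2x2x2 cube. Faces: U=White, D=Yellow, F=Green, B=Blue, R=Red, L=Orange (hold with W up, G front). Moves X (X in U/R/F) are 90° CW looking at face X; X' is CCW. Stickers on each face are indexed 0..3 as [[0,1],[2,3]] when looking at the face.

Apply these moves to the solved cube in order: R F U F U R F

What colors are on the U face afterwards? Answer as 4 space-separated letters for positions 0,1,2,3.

Answer: B B R W

Derivation:
After move 1 (R): R=RRRR U=WGWG F=GYGY D=YBYB B=WBWB
After move 2 (F): F=GGYY U=WGOO R=WRGR D=RRYB L=OYOB
After move 3 (U): U=OWOG F=WRYY R=WBGR B=OYWB L=GGOB
After move 4 (F): F=YWYR U=OWBG R=OBGR D=GWYB L=GROR
After move 5 (U): U=BOGW F=OBYR R=OYGR B=GRWB L=YWOR
After move 6 (R): R=GORY U=BBGR F=OWYB D=GWYG B=WROB
After move 7 (F): F=YOBW U=BBRW R=GORY D=RGYG L=YGOW
Query: U face = BBRW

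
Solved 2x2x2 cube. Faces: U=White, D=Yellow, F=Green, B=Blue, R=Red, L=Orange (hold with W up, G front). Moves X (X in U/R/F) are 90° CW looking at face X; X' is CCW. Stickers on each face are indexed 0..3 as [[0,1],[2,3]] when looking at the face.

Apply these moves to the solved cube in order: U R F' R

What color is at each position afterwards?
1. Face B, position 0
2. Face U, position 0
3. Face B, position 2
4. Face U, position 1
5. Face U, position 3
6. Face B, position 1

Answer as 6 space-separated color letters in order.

After move 1 (U): U=WWWW F=RRGG R=BBRR B=OOBB L=GGOO
After move 2 (R): R=RBRB U=WRWG F=RYGY D=YBYO B=WOWB
After move 3 (F'): F=YYRG U=WRRR R=BBYB D=GOYO L=GGOW
After move 4 (R): R=YBBB U=WYRG F=YORO D=GWYW B=RORB
Query 1: B[0] = R
Query 2: U[0] = W
Query 3: B[2] = R
Query 4: U[1] = Y
Query 5: U[3] = G
Query 6: B[1] = O

Answer: R W R Y G O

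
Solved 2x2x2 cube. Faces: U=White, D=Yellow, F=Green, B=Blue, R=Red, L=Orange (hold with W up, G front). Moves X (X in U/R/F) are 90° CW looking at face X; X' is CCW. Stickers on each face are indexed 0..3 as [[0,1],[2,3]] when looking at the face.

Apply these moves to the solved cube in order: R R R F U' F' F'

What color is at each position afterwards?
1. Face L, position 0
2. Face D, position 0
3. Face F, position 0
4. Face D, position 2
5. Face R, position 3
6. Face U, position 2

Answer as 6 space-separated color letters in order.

After move 1 (R): R=RRRR U=WGWG F=GYGY D=YBYB B=WBWB
After move 2 (R): R=RRRR U=WYWY F=GBGB D=YWYW B=GBGB
After move 3 (R): R=RRRR U=WBWB F=GWGW D=YGYG B=YBYB
After move 4 (F): F=GGWW U=WBOO R=WRBR D=RRYG L=OYOG
After move 5 (U'): U=BOWO F=OYWW R=GGBR B=WRYB L=YBOG
After move 6 (F'): F=YWOW U=BOGB R=RGRR D=BGYG L=YOOW
After move 7 (F'): F=WWYO U=BORR R=GGBR D=OWYG L=YBOG
Query 1: L[0] = Y
Query 2: D[0] = O
Query 3: F[0] = W
Query 4: D[2] = Y
Query 5: R[3] = R
Query 6: U[2] = R

Answer: Y O W Y R R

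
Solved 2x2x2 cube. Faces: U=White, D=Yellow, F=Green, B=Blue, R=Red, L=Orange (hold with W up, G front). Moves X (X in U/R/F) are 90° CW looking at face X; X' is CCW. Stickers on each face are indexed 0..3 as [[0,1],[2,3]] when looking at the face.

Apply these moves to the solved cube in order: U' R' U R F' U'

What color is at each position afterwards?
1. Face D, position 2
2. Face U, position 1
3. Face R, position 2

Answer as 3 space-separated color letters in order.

Answer: Y R Y

Derivation:
After move 1 (U'): U=WWWW F=OOGG R=GGRR B=RRBB L=BBOO
After move 2 (R'): R=GRGR U=WBWR F=OWGW D=YOYG B=YRYB
After move 3 (U): U=WWRB F=GRGW R=YRGR B=BBYB L=OWOO
After move 4 (R): R=GYRR U=WRRW F=GOGG D=YYYB B=BBWB
After move 5 (F'): F=OGGG U=WRGR R=YYYR D=WOYB L=OWOR
After move 6 (U'): U=RRWG F=OWGG R=OGYR B=YYWB L=BBOR
Query 1: D[2] = Y
Query 2: U[1] = R
Query 3: R[2] = Y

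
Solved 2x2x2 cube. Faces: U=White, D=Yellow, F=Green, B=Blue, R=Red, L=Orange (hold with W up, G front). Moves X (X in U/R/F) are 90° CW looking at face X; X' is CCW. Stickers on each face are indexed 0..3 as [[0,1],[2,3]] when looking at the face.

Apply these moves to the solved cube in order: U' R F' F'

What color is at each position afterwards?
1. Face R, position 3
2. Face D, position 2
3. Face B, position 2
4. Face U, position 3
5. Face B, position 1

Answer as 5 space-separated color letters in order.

Answer: G Y W Y R

Derivation:
After move 1 (U'): U=WWWW F=OOGG R=GGRR B=RRBB L=BBOO
After move 2 (R): R=RGRG U=WOWG F=OYGY D=YBYR B=WRWB
After move 3 (F'): F=YYOG U=WORR R=BGYG D=BOYR L=BGOW
After move 4 (F'): F=YGYO U=WOBY R=OGBG D=GWYR L=BROR
Query 1: R[3] = G
Query 2: D[2] = Y
Query 3: B[2] = W
Query 4: U[3] = Y
Query 5: B[1] = R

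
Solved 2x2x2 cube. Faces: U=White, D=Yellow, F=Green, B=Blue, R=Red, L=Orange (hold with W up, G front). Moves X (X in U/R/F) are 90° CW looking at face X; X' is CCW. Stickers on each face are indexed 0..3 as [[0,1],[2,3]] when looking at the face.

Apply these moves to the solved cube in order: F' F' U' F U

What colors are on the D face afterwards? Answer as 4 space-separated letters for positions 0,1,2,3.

Answer: O G Y Y

Derivation:
After move 1 (F'): F=GGGG U=WWRR R=YRYR D=OOYY L=OWOW
After move 2 (F'): F=GGGG U=WWYY R=OROR D=WWYY L=OROR
After move 3 (U'): U=WYWY F=ORGG R=GGOR B=ORBB L=BBOR
After move 4 (F): F=GOGR U=WYRB R=WGYR D=OGYY L=BWOW
After move 5 (U): U=RWBY F=WGGR R=ORYR B=BWBB L=GOOW
Query: D face = OGYY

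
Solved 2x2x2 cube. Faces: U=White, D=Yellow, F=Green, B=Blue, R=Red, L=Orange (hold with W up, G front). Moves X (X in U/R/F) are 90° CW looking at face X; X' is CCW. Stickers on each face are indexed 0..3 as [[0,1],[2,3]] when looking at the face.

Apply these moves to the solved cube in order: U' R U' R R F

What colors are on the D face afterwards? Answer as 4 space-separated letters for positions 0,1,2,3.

Answer: Y G Y W

Derivation:
After move 1 (U'): U=WWWW F=OOGG R=GGRR B=RRBB L=BBOO
After move 2 (R): R=RGRG U=WOWG F=OYGY D=YBYR B=WRWB
After move 3 (U'): U=OGWW F=BBGY R=OYRG B=RGWB L=WROO
After move 4 (R): R=ROGY U=OBWY F=BBGR D=YWYR B=WGGB
After move 5 (R): R=GRYO U=OBWR F=BWGR D=YGYW B=YGBB
After move 6 (F): F=GBRW U=OBOR R=WRRO D=YGYW L=WYOG
Query: D face = YGYW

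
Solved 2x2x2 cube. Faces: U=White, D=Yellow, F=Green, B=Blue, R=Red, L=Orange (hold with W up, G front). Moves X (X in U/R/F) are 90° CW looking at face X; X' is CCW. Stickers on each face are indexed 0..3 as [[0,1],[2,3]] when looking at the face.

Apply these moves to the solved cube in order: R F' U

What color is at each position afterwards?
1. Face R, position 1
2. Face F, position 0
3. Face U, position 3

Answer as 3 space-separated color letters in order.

After move 1 (R): R=RRRR U=WGWG F=GYGY D=YBYB B=WBWB
After move 2 (F'): F=YYGG U=WGRR R=BRYR D=OOYB L=OGOW
After move 3 (U): U=RWRG F=BRGG R=WBYR B=OGWB L=YYOW
Query 1: R[1] = B
Query 2: F[0] = B
Query 3: U[3] = G

Answer: B B G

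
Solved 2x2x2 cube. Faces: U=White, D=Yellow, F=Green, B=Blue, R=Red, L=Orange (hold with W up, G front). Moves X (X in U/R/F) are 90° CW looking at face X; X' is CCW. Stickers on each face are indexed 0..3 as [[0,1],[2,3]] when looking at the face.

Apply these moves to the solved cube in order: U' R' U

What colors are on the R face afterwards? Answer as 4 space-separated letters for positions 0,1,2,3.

Answer: Y R G R

Derivation:
After move 1 (U'): U=WWWW F=OOGG R=GGRR B=RRBB L=BBOO
After move 2 (R'): R=GRGR U=WBWR F=OWGW D=YOYG B=YRYB
After move 3 (U): U=WWRB F=GRGW R=YRGR B=BBYB L=OWOO
Query: R face = YRGR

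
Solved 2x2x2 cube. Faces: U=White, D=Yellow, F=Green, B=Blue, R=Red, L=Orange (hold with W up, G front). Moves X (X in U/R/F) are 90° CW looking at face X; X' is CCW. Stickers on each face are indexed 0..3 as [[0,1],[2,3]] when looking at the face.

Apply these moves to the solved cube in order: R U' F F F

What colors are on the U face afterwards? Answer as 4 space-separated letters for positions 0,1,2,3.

Answer: G G G R

Derivation:
After move 1 (R): R=RRRR U=WGWG F=GYGY D=YBYB B=WBWB
After move 2 (U'): U=GGWW F=OOGY R=GYRR B=RRWB L=WBOO
After move 3 (F): F=GOYO U=GGOB R=WYWR D=RGYB L=WYOB
After move 4 (F): F=YGOO U=GGBY R=OYBR D=WWYB L=WROG
After move 5 (F): F=OYOG U=GGGR R=BYYR D=BOYB L=WWOW
Query: U face = GGGR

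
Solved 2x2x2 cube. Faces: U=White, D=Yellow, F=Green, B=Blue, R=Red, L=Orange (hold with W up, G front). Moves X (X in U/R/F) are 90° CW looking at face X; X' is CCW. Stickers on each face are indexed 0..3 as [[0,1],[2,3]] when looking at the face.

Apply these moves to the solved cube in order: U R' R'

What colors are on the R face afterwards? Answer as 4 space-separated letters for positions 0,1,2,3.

After move 1 (U): U=WWWW F=RRGG R=BBRR B=OOBB L=GGOO
After move 2 (R'): R=BRBR U=WBWO F=RWGW D=YRYG B=YOYB
After move 3 (R'): R=RRBB U=WYWY F=RBGO D=YWYW B=GORB
Query: R face = RRBB

Answer: R R B B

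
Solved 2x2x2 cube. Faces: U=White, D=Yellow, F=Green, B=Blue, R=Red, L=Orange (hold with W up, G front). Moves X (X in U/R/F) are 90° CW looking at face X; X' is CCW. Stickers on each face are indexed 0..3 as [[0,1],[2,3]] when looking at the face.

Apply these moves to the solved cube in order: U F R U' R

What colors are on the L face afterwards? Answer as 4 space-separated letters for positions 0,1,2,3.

Answer: G O O Y

Derivation:
After move 1 (U): U=WWWW F=RRGG R=BBRR B=OOBB L=GGOO
After move 2 (F): F=GRGR U=WWOG R=WBWR D=RBYY L=GYOY
After move 3 (R): R=WWRB U=WROR F=GBGY D=RBYO B=GOWB
After move 4 (U'): U=RRWO F=GYGY R=GBRB B=WWWB L=GOOY
After move 5 (R): R=RGBB U=RYWY F=GBGO D=RWYW B=OWRB
Query: L face = GOOY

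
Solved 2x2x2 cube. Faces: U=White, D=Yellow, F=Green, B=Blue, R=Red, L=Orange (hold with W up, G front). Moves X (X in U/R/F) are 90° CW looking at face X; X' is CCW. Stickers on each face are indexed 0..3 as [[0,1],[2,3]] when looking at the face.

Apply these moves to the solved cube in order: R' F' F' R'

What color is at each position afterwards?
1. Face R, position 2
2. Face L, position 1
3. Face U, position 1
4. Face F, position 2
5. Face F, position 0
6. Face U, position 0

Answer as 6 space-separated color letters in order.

Answer: O R Y W W W

Derivation:
After move 1 (R'): R=RRRR U=WBWB F=GWGW D=YGYG B=YBYB
After move 2 (F'): F=WWGG U=WBRR R=GRYR D=OOYG L=OBOW
After move 3 (F'): F=WGWG U=WBGY R=OROR D=BWYG L=OROR
After move 4 (R'): R=RROO U=WYGY F=WBWY D=BGYG B=GBWB
Query 1: R[2] = O
Query 2: L[1] = R
Query 3: U[1] = Y
Query 4: F[2] = W
Query 5: F[0] = W
Query 6: U[0] = W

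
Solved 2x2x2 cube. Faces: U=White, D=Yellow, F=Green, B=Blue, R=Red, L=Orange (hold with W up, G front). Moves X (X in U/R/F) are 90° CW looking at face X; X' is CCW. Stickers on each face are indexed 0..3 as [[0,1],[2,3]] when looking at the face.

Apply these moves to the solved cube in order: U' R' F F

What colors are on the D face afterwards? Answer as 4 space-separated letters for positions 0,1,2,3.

After move 1 (U'): U=WWWW F=OOGG R=GGRR B=RRBB L=BBOO
After move 2 (R'): R=GRGR U=WBWR F=OWGW D=YOYG B=YRYB
After move 3 (F): F=GOWW U=WBOB R=WRRR D=GGYG L=BYOO
After move 4 (F): F=WGWO U=WBOY R=ORBR D=RWYG L=BGOG
Query: D face = RWYG

Answer: R W Y G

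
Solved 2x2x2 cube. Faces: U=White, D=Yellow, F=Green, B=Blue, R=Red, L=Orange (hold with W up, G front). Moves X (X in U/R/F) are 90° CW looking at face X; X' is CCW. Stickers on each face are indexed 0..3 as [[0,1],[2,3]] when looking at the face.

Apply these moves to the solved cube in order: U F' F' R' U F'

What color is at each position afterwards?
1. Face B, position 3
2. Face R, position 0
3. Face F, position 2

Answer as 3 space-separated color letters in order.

After move 1 (U): U=WWWW F=RRGG R=BBRR B=OOBB L=GGOO
After move 2 (F'): F=RGRG U=WWBR R=YBYR D=GOYY L=GWOW
After move 3 (F'): F=GGRR U=WWYY R=OBGR D=WWYY L=GROB
After move 4 (R'): R=BROG U=WBYO F=GWRY D=WGYR B=YOWB
After move 5 (U): U=YWOB F=BRRY R=YOOG B=GRWB L=GWOB
After move 6 (F'): F=RYBR U=YWYO R=GOWG D=WBYR L=GBOO
Query 1: B[3] = B
Query 2: R[0] = G
Query 3: F[2] = B

Answer: B G B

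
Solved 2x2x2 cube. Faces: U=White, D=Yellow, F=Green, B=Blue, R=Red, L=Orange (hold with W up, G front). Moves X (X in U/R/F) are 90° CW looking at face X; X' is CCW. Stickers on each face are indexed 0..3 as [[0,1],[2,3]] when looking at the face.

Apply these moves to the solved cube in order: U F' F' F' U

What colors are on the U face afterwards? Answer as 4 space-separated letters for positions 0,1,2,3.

Answer: O W G W

Derivation:
After move 1 (U): U=WWWW F=RRGG R=BBRR B=OOBB L=GGOO
After move 2 (F'): F=RGRG U=WWBR R=YBYR D=GOYY L=GWOW
After move 3 (F'): F=GGRR U=WWYY R=OBGR D=WWYY L=GROB
After move 4 (F'): F=GRGR U=WWOG R=WBWR D=RBYY L=GYOY
After move 5 (U): U=OWGW F=WBGR R=OOWR B=GYBB L=GROY
Query: U face = OWGW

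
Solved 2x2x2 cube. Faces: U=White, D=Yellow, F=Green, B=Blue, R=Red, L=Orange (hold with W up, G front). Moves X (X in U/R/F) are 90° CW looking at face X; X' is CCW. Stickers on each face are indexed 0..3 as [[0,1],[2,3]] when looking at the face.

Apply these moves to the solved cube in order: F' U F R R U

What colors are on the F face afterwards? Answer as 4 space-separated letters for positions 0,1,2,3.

After move 1 (F'): F=GGGG U=WWRR R=YRYR D=OOYY L=OWOW
After move 2 (U): U=RWRW F=YRGG R=BBYR B=OWBB L=GGOW
After move 3 (F): F=GYGR U=RWWG R=RBWR D=YBYY L=GOOO
After move 4 (R): R=WRRB U=RYWR F=GBGY D=YBYO B=GWWB
After move 5 (R): R=RWBR U=RBWY F=GBGO D=YWYG B=RWYB
After move 6 (U): U=WRYB F=RWGO R=RWBR B=GOYB L=GBOO
Query: F face = RWGO

Answer: R W G O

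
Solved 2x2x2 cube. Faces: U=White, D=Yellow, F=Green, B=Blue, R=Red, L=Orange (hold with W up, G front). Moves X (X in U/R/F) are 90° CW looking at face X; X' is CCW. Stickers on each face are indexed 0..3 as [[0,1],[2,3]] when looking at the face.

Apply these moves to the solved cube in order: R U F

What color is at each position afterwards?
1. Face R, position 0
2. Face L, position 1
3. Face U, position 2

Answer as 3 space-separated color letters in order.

After move 1 (R): R=RRRR U=WGWG F=GYGY D=YBYB B=WBWB
After move 2 (U): U=WWGG F=RRGY R=WBRR B=OOWB L=GYOO
After move 3 (F): F=GRYR U=WWOY R=GBGR D=RWYB L=GYOB
Query 1: R[0] = G
Query 2: L[1] = Y
Query 3: U[2] = O

Answer: G Y O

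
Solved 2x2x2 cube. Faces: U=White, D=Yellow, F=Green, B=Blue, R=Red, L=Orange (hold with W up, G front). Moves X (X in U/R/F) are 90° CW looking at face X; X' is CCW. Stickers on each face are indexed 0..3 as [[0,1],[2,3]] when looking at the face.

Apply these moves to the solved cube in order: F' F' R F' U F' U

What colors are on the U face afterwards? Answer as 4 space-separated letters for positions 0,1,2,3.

After move 1 (F'): F=GGGG U=WWRR R=YRYR D=OOYY L=OWOW
After move 2 (F'): F=GGGG U=WWYY R=OROR D=WWYY L=OROR
After move 3 (R): R=OORR U=WGYG F=GWGY D=WBYB B=YBWB
After move 4 (F'): F=WYGG U=WGOR R=BOWR D=RRYB L=OGOY
After move 5 (U): U=OWRG F=BOGG R=YBWR B=OGWB L=WYOY
After move 6 (F'): F=OGBG U=OWYW R=RBRR D=YYYB L=WGOR
After move 7 (U): U=YOWW F=RBBG R=OGRR B=WGWB L=OGOR
Query: U face = YOWW

Answer: Y O W W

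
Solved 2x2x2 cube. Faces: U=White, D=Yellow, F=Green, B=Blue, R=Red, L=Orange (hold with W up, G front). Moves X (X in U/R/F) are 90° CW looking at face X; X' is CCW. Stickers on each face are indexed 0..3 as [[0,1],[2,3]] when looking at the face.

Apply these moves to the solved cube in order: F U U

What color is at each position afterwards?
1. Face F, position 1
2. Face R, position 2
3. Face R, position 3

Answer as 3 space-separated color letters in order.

Answer: B W R

Derivation:
After move 1 (F): F=GGGG U=WWOO R=WRWR D=RRYY L=OYOY
After move 2 (U): U=OWOW F=WRGG R=BBWR B=OYBB L=GGOY
After move 3 (U): U=OOWW F=BBGG R=OYWR B=GGBB L=WROY
Query 1: F[1] = B
Query 2: R[2] = W
Query 3: R[3] = R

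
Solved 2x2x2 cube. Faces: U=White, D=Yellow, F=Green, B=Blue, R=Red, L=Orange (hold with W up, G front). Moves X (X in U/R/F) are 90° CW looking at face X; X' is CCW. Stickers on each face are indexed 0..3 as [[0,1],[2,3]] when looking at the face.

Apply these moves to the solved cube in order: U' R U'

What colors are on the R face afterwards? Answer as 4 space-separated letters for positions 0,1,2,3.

After move 1 (U'): U=WWWW F=OOGG R=GGRR B=RRBB L=BBOO
After move 2 (R): R=RGRG U=WOWG F=OYGY D=YBYR B=WRWB
After move 3 (U'): U=OGWW F=BBGY R=OYRG B=RGWB L=WROO
Query: R face = OYRG

Answer: O Y R G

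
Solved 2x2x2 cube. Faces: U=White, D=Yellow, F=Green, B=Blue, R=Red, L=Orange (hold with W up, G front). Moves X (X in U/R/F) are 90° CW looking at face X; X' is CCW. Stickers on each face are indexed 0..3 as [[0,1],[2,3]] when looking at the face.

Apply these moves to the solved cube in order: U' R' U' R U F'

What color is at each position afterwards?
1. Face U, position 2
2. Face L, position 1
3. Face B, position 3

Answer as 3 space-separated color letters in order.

After move 1 (U'): U=WWWW F=OOGG R=GGRR B=RRBB L=BBOO
After move 2 (R'): R=GRGR U=WBWR F=OWGW D=YOYG B=YRYB
After move 3 (U'): U=BRWW F=BBGW R=OWGR B=GRYB L=YROO
After move 4 (R): R=GORW U=BBWW F=BOGG D=YYYG B=WRRB
After move 5 (U): U=WBWB F=GOGG R=WRRW B=YRRB L=BOOO
After move 6 (F'): F=OGGG U=WBWR R=YRYW D=OOYG L=BBOW
Query 1: U[2] = W
Query 2: L[1] = B
Query 3: B[3] = B

Answer: W B B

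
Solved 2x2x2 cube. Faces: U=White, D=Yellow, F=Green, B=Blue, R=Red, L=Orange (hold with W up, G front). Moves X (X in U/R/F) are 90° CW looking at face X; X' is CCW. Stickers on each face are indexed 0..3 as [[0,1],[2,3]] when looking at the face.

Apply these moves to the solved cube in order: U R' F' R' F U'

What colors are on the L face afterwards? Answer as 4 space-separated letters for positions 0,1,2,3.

After move 1 (U): U=WWWW F=RRGG R=BBRR B=OOBB L=GGOO
After move 2 (R'): R=BRBR U=WBWO F=RWGW D=YRYG B=YOYB
After move 3 (F'): F=WWRG U=WBBB R=RRYR D=GOYG L=GOOW
After move 4 (R'): R=RRRY U=WYBY F=WBRB D=GWYG B=GOOB
After move 5 (F): F=RWBB U=WYWO R=BRYY D=RRYG L=GGOW
After move 6 (U'): U=YOWW F=GGBB R=RWYY B=BROB L=GOOW
Query: L face = GOOW

Answer: G O O W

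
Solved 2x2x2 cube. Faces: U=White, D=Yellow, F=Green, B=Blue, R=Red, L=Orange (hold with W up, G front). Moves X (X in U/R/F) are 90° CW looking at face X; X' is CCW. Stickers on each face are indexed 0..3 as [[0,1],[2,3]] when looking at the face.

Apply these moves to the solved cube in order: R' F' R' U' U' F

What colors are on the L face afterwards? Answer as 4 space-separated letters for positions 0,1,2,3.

Answer: R O O W

Derivation:
After move 1 (R'): R=RRRR U=WBWB F=GWGW D=YGYG B=YBYB
After move 2 (F'): F=WWGG U=WBRR R=GRYR D=OOYG L=OBOW
After move 3 (R'): R=RRGY U=WYRY F=WBGR D=OWYG B=GBOB
After move 4 (U'): U=YYWR F=OBGR R=WBGY B=RROB L=GBOW
After move 5 (U'): U=YRYW F=GBGR R=OBGY B=WBOB L=RROW
After move 6 (F): F=GGRB U=YRWR R=YBWY D=GOYG L=ROOW
Query: L face = ROOW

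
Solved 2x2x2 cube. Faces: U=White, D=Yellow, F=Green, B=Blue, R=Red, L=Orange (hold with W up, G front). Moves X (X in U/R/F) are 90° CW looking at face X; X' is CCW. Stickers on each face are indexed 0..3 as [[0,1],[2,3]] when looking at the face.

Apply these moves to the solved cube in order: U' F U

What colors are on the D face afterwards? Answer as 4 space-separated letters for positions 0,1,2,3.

Answer: R G Y Y

Derivation:
After move 1 (U'): U=WWWW F=OOGG R=GGRR B=RRBB L=BBOO
After move 2 (F): F=GOGO U=WWOB R=WGWR D=RGYY L=BYOY
After move 3 (U): U=OWBW F=WGGO R=RRWR B=BYBB L=GOOY
Query: D face = RGYY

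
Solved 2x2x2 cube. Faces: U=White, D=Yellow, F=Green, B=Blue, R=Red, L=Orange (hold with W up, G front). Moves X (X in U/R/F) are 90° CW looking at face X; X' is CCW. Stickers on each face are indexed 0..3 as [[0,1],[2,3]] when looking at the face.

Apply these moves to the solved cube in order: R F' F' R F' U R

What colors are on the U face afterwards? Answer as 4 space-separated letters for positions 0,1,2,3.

Answer: O O R Y

Derivation:
After move 1 (R): R=RRRR U=WGWG F=GYGY D=YBYB B=WBWB
After move 2 (F'): F=YYGG U=WGRR R=BRYR D=OOYB L=OGOW
After move 3 (F'): F=YGYG U=WGBY R=OROR D=GWYB L=OROR
After move 4 (R): R=OORR U=WGBG F=YWYB D=GWYW B=YBGB
After move 5 (F'): F=WBYY U=WGOR R=WOGR D=RRYW L=OGOB
After move 6 (U): U=OWRG F=WOYY R=YBGR B=OGGB L=WBOB
After move 7 (R): R=GYRB U=OORY F=WRYW D=RGYO B=GGWB
Query: U face = OORY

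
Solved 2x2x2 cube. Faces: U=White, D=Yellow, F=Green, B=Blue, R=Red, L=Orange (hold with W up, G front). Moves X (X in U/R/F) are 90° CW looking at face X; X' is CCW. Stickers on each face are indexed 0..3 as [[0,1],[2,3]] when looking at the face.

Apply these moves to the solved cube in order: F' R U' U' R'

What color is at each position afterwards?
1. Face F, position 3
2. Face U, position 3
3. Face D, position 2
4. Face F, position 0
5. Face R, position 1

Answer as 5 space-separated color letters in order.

After move 1 (F'): F=GGGG U=WWRR R=YRYR D=OOYY L=OWOW
After move 2 (R): R=YYRR U=WGRG F=GOGY D=OBYB B=RBWB
After move 3 (U'): U=GGWR F=OWGY R=GORR B=YYWB L=RBOW
After move 4 (U'): U=GRGW F=RBGY R=OWRR B=GOWB L=YYOW
After move 5 (R'): R=WROR U=GWGG F=RRGW D=OBYY B=BOBB
Query 1: F[3] = W
Query 2: U[3] = G
Query 3: D[2] = Y
Query 4: F[0] = R
Query 5: R[1] = R

Answer: W G Y R R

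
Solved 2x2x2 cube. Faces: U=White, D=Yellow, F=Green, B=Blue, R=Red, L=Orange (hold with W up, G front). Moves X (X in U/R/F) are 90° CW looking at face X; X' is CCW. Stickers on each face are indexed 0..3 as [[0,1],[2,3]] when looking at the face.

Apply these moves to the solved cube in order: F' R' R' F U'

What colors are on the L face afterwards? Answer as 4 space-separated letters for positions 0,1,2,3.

Answer: G B O W

Derivation:
After move 1 (F'): F=GGGG U=WWRR R=YRYR D=OOYY L=OWOW
After move 2 (R'): R=RRYY U=WBRB F=GWGR D=OGYG B=YBOB
After move 3 (R'): R=RYRY U=WORY F=GBGB D=OWYR B=GBGB
After move 4 (F): F=GGBB U=WOWW R=RYYY D=RRYR L=OOOW
After move 5 (U'): U=OWWW F=OOBB R=GGYY B=RYGB L=GBOW
Query: L face = GBOW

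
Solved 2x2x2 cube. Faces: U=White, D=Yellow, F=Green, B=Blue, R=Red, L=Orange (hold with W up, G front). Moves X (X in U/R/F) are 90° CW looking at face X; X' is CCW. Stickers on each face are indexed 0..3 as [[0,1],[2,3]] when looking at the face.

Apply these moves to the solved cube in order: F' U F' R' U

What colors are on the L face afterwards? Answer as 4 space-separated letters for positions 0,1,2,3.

After move 1 (F'): F=GGGG U=WWRR R=YRYR D=OOYY L=OWOW
After move 2 (U): U=RWRW F=YRGG R=BBYR B=OWBB L=GGOW
After move 3 (F'): F=RGYG U=RWBY R=OBOR D=GWYY L=GWOR
After move 4 (R'): R=BROO U=RBBO F=RWYY D=GGYG B=YWWB
After move 5 (U): U=BROB F=BRYY R=YWOO B=GWWB L=RWOR
Query: L face = RWOR

Answer: R W O R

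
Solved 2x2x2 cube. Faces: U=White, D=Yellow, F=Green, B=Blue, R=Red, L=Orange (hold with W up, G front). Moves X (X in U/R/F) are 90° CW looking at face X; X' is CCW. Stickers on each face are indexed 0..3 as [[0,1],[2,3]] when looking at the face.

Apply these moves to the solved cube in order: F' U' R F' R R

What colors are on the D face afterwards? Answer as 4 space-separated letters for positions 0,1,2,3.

Answer: B W Y R

Derivation:
After move 1 (F'): F=GGGG U=WWRR R=YRYR D=OOYY L=OWOW
After move 2 (U'): U=WRWR F=OWGG R=GGYR B=YRBB L=BBOW
After move 3 (R): R=YGRG U=WWWG F=OOGY D=OBYY B=RRRB
After move 4 (F'): F=OYOG U=WWYR R=BGOG D=BWYY L=BGOW
After move 5 (R): R=OBGG U=WYYG F=OWOY D=BRYR B=RRWB
After move 6 (R): R=GOGB U=WWYY F=OROR D=BWYR B=GRYB
Query: D face = BWYR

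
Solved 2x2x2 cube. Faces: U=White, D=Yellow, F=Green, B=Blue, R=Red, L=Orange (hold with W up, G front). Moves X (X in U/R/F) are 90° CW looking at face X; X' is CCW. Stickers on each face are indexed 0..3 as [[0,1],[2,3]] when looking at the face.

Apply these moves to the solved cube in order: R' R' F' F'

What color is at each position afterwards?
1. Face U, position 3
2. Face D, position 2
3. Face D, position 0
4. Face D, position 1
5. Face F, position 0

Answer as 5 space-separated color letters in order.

Answer: Y Y Y W B

Derivation:
After move 1 (R'): R=RRRR U=WBWB F=GWGW D=YGYG B=YBYB
After move 2 (R'): R=RRRR U=WYWY F=GBGB D=YWYW B=GBGB
After move 3 (F'): F=BBGG U=WYRR R=WRYR D=OOYW L=OYOW
After move 4 (F'): F=BGBG U=WYWY R=OROR D=YWYW L=OROR
Query 1: U[3] = Y
Query 2: D[2] = Y
Query 3: D[0] = Y
Query 4: D[1] = W
Query 5: F[0] = B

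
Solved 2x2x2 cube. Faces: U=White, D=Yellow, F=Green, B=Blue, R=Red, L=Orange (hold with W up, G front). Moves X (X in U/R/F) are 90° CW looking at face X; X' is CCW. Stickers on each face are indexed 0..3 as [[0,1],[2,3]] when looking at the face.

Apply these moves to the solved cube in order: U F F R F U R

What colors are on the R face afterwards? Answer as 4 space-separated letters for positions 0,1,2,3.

Answer: R Y B O

Derivation:
After move 1 (U): U=WWWW F=RRGG R=BBRR B=OOBB L=GGOO
After move 2 (F): F=GRGR U=WWOG R=WBWR D=RBYY L=GYOY
After move 3 (F): F=GGRR U=WWYY R=OBGR D=WWYY L=GROB
After move 4 (R): R=GORB U=WGYR F=GWRY D=WBYO B=YOWB
After move 5 (F): F=RGYW U=WGBR R=YORB D=RGYO L=GWOB
After move 6 (U): U=BWRG F=YOYW R=YORB B=GWWB L=RGOB
After move 7 (R): R=RYBO U=BORW F=YGYO D=RWYG B=GWWB
Query: R face = RYBO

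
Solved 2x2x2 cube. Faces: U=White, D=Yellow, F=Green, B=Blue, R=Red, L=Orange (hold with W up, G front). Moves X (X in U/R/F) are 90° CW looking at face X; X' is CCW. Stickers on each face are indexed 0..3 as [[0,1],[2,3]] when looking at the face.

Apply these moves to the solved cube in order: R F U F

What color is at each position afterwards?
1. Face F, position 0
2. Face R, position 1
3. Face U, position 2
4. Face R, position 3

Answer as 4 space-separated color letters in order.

Answer: Y B B R

Derivation:
After move 1 (R): R=RRRR U=WGWG F=GYGY D=YBYB B=WBWB
After move 2 (F): F=GGYY U=WGOO R=WRGR D=RRYB L=OYOB
After move 3 (U): U=OWOG F=WRYY R=WBGR B=OYWB L=GGOB
After move 4 (F): F=YWYR U=OWBG R=OBGR D=GWYB L=GROR
Query 1: F[0] = Y
Query 2: R[1] = B
Query 3: U[2] = B
Query 4: R[3] = R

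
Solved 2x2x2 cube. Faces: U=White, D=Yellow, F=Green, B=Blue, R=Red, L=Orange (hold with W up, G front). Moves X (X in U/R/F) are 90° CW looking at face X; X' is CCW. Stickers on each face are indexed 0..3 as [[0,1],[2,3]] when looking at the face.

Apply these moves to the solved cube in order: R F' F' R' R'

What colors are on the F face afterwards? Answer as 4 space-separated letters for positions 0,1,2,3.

Answer: Y W Y W

Derivation:
After move 1 (R): R=RRRR U=WGWG F=GYGY D=YBYB B=WBWB
After move 2 (F'): F=YYGG U=WGRR R=BRYR D=OOYB L=OGOW
After move 3 (F'): F=YGYG U=WGBY R=OROR D=GWYB L=OROR
After move 4 (R'): R=RROO U=WWBW F=YGYY D=GGYG B=BBWB
After move 5 (R'): R=RORO U=WWBB F=YWYW D=GGYY B=GBGB
Query: F face = YWYW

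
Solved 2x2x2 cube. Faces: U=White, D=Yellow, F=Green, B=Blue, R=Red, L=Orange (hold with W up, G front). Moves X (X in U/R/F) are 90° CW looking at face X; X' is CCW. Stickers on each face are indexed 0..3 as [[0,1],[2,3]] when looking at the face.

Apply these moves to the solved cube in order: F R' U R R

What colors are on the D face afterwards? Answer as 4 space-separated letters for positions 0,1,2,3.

Answer: R W Y B

Derivation:
After move 1 (F): F=GGGG U=WWOO R=WRWR D=RRYY L=OYOY
After move 2 (R'): R=RRWW U=WBOB F=GWGO D=RGYG B=YBRB
After move 3 (U): U=OWBB F=RRGO R=YBWW B=OYRB L=GWOY
After move 4 (R): R=WYWB U=ORBO F=RGGG D=RRYO B=BYWB
After move 5 (R): R=WWBY U=OGBG F=RRGO D=RWYB B=OYRB
Query: D face = RWYB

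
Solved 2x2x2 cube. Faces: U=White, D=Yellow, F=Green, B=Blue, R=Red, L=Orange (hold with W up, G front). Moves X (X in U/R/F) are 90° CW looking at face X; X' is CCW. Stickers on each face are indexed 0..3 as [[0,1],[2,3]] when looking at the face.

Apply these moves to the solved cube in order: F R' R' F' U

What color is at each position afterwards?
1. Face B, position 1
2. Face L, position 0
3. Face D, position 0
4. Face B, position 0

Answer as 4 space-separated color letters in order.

Answer: Y B Y O

Derivation:
After move 1 (F): F=GGGG U=WWOO R=WRWR D=RRYY L=OYOY
After move 2 (R'): R=RRWW U=WBOB F=GWGO D=RGYG B=YBRB
After move 3 (R'): R=RWRW U=WROY F=GBGB D=RWYO B=GBGB
After move 4 (F'): F=BBGG U=WRRR R=WWRW D=YYYO L=OYOO
After move 5 (U): U=RWRR F=WWGG R=GBRW B=OYGB L=BBOO
Query 1: B[1] = Y
Query 2: L[0] = B
Query 3: D[0] = Y
Query 4: B[0] = O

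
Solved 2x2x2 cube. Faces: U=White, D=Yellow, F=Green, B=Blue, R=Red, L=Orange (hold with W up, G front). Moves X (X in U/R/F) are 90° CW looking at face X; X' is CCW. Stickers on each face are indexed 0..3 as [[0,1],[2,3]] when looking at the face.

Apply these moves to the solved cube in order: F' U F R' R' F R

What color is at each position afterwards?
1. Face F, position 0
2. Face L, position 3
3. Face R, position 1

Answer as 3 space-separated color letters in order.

After move 1 (F'): F=GGGG U=WWRR R=YRYR D=OOYY L=OWOW
After move 2 (U): U=RWRW F=YRGG R=BBYR B=OWBB L=GGOW
After move 3 (F): F=GYGR U=RWWG R=RBWR D=YBYY L=GOOO
After move 4 (R'): R=BRRW U=RBWO F=GWGG D=YYYR B=YWBB
After move 5 (R'): R=RWBR U=RBWY F=GBGO D=YWYG B=RWYB
After move 6 (F): F=GGOB U=RBOO R=WWYR D=BRYG L=GYOW
After move 7 (R): R=YWRW U=RGOB F=GROG D=BYYR B=OWBB
Query 1: F[0] = G
Query 2: L[3] = W
Query 3: R[1] = W

Answer: G W W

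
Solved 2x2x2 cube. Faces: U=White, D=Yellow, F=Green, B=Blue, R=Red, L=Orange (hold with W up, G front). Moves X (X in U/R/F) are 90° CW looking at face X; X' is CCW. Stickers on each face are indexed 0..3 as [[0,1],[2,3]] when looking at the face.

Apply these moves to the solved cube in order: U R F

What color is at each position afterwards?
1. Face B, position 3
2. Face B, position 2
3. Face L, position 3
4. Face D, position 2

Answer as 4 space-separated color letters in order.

Answer: B W B Y

Derivation:
After move 1 (U): U=WWWW F=RRGG R=BBRR B=OOBB L=GGOO
After move 2 (R): R=RBRB U=WRWG F=RYGY D=YBYO B=WOWB
After move 3 (F): F=GRYY U=WROG R=WBGB D=RRYO L=GYOB
Query 1: B[3] = B
Query 2: B[2] = W
Query 3: L[3] = B
Query 4: D[2] = Y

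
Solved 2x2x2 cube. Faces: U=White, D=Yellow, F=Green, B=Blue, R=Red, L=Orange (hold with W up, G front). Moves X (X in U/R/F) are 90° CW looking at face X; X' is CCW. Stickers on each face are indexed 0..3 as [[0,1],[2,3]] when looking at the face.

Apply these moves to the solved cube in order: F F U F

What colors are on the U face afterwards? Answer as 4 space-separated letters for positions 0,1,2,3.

Answer: Y W R G

Derivation:
After move 1 (F): F=GGGG U=WWOO R=WRWR D=RRYY L=OYOY
After move 2 (F): F=GGGG U=WWYY R=OROR D=WWYY L=OROR
After move 3 (U): U=YWYW F=ORGG R=BBOR B=ORBB L=GGOR
After move 4 (F): F=GOGR U=YWRG R=YBWR D=OBYY L=GWOW
Query: U face = YWRG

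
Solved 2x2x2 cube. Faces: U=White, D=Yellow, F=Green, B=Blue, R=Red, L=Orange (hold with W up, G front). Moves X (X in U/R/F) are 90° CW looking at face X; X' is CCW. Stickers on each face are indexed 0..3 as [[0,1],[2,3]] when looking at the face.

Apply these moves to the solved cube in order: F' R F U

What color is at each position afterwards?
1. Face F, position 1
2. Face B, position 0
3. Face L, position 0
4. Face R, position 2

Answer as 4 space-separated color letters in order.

After move 1 (F'): F=GGGG U=WWRR R=YRYR D=OOYY L=OWOW
After move 2 (R): R=YYRR U=WGRG F=GOGY D=OBYB B=RBWB
After move 3 (F): F=GGYO U=WGWW R=RYGR D=RYYB L=OOOB
After move 4 (U): U=WWWG F=RYYO R=RBGR B=OOWB L=GGOB
Query 1: F[1] = Y
Query 2: B[0] = O
Query 3: L[0] = G
Query 4: R[2] = G

Answer: Y O G G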